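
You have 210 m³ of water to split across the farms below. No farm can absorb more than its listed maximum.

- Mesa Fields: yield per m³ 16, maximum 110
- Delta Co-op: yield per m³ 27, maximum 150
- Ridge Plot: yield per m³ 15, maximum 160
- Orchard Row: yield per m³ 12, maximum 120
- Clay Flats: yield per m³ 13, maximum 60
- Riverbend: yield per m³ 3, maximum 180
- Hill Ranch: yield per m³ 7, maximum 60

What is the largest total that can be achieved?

5010

Order the farms by yield per m³: Delta Co-op 27 > Mesa Fields 16 > Ridge Plot 15 > Clay Flats 13 > Orchard Row 12 > Hill Ranch 7 > Riverbend 3.
Delta Co-op takes 150 to reach its cap of 150 → 60 left.
Mesa Fields has room for 110 but only 60 remain, so it gets 60.
Total = 16×60 + 27×150 = 5010.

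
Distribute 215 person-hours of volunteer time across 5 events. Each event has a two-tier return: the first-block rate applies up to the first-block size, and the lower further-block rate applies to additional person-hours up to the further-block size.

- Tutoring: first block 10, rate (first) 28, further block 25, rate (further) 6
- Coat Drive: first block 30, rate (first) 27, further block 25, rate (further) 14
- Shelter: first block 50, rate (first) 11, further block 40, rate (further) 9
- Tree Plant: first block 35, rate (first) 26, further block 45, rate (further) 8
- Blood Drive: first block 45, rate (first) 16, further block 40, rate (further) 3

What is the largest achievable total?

Order all 10 blocks by rate: Tutoring/tier1 28 > Coat Drive/tier1 27 > Tree Plant/tier1 26 > Blood Drive/tier1 16 > Coat Drive/tier2 14 > Shelter/tier1 11 > Shelter/tier2 9 > Tree Plant/tier2 8 > Tutoring/tier2 6 > Blood Drive/tier2 3.
Fill Tutoring tier1 block (10 at 28) → 205 left.
Fill Coat Drive tier1 block (30 at 27) → 175 left.
Tree Plant/tier1 (26): +35 → 140 left.
Fill Blood Drive tier1 block (45 at 16) → 95 left.
Fill Coat Drive tier2 block (25 at 14) → 70 left.
Fill Shelter tier1 block (50 at 11) → 20 left.
Shelter tier2 at 9: only 20 left, fill 20.
Total = 28×10 + 27×30 + 26×35 + 16×45 + 14×25 + 11×50 + 9×20 = 3800.

3800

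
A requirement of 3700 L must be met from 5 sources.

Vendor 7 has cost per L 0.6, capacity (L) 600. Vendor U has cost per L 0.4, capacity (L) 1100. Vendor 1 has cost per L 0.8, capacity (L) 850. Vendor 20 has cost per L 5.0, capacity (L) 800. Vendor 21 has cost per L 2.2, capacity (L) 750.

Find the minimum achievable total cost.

Use sources in increasing cost order.
Vendor U (0.4): use full 1100 ; 2600 L to go.
Take 600 from Vendor 7 at 0.6 ; need 2000 more.
Vendor 1 at 0.8: take all 850 L ; 1150 still needed.
Vendor 21 at 2.2: take all 750 L ; 400 still needed.
Vendor 20 at 5.0: take 400 of its 800 ; requirement met.
Cost = 1100×0.4 + 600×0.6 + 850×0.8 + 750×2.2 + 400×5.0 = 5130.

5130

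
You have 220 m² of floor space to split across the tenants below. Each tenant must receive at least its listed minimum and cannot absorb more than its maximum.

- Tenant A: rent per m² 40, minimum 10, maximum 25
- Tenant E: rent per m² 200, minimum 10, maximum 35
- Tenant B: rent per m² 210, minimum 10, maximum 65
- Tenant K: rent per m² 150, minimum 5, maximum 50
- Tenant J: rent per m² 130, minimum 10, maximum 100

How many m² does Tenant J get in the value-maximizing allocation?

Meeting every minimum uses 10+10+10+5+10 = 45 m², leaving 175.
Highest rent per m² first: Tenant B 210 > Tenant E 200 > Tenant K 150 > Tenant J 130 > Tenant A 40.
Tenant B takes 55 more to reach its cap of 65 — 120 left.
Give Tenant E 25 more to hit its cap of 35 — 95 left.
Give Tenant K 45 more to hit its cap of 50 — 50 left.
Only 50 left; Tenant J takes them to reach 60.

60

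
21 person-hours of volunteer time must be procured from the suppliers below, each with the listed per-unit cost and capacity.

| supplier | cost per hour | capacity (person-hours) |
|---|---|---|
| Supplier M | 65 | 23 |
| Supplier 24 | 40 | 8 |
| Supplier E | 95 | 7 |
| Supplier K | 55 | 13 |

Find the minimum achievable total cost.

1035

Use suppliers in increasing cost order.
Supplier 24 at 40: take all 8 person-hours ; 13 still needed.
Take 13 from Supplier K at 55 ; need 0 more.
Supplier M, Supplier E: unused.
Cost = 8×40 + 13×55 = 1035.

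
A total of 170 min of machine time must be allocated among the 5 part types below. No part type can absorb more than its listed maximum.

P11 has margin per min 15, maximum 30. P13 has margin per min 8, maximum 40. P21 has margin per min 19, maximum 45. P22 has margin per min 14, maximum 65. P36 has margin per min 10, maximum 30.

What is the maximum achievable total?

2515

Order the part types by margin per min: P21 19 > P11 15 > P22 14 > P36 10 > P13 8.
P21 takes 45 to reach its cap of 45 ; 125 left.
Give P11 30 to hit its cap of 30 ; 95 left.
Give P22 65 to hit its cap of 65 ; 30 left.
P36: +30 to 30 (cap) ; 0 left.
Total = 15×30 + 19×45 + 14×65 + 10×30 = 2515.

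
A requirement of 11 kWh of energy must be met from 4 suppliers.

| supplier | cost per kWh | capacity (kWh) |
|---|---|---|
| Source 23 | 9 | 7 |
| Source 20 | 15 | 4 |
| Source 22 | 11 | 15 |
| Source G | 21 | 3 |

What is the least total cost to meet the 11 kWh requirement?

Cheapest first:
Take 7 from Source 23 at 9 → need 4 more.
Source 22 (11): take the remaining 4 → done.
Source 20, Source G: unused.
Cost = 7×9 + 4×11 = 107.

107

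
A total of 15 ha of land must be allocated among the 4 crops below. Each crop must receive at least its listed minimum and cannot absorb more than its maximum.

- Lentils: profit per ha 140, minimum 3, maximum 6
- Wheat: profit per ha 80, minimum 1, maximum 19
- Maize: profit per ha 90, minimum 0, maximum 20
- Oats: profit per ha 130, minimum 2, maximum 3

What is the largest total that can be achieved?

1760

Meeting every minimum uses 3+1+0+2 = 6 ha, leaving 9.
Highest profit per ha first: Lentils 140 > Oats 130 > Maize 90 > Wheat 80.
Give Lentils 3 more to hit its cap of 6 — 6 left.
Oats: +1 to 3 (cap) — 5 left.
Maize has room for 20 more but only 5 remain, so it gets 5.
Total = 140×6 + 80×1 + 90×5 + 130×3 = 1760.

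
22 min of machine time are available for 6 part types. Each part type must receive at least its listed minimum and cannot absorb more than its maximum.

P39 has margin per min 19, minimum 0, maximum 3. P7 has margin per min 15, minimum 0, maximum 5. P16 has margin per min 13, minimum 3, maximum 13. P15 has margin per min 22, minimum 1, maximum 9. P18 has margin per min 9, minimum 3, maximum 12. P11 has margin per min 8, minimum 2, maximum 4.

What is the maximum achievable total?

367

Meeting every minimum uses 0+0+3+1+3+2 = 9 min, leaving 13.
Rank by margin per min: P15 22 > P39 19 > P7 15 > P16 13 > P18 9 > P11 8.
P15: +8 to 9 (cap) → 5 left.
P39 takes 3 more to reach its cap of 3 → 2 left.
Only 2 left; P7 takes them to reach 2.
Total = 19×3 + 15×2 + 13×3 + 22×9 + 9×3 + 8×2 = 367.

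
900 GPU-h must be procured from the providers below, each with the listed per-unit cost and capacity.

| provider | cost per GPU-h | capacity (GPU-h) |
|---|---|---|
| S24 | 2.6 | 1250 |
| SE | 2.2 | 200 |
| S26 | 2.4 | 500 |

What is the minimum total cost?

2160

Use providers in increasing cost order.
SE at 2.2: take all 200 GPU-h — 700 still needed.
S26 (2.4): use full 500 — 200 GPU-h to go.
S24 (2.6): take the remaining 200 — done.
Cost = 200×2.2 + 500×2.4 + 200×2.6 = 2160.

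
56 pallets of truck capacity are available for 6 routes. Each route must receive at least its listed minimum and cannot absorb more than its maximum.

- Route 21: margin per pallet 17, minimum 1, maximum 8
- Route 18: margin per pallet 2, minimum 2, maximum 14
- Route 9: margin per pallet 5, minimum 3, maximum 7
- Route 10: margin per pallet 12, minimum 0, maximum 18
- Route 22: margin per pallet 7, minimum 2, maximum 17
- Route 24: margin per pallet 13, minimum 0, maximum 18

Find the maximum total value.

Meeting every minimum uses 1+2+3+0+2+0 = 8 pallets, leaving 48.
Highest margin per pallet first: Route 21 17 > Route 24 13 > Route 10 12 > Route 22 7 > Route 9 5 > Route 18 2.
Give Route 21 7 more to hit its cap of 8 ; 41 left.
Route 24 takes 18 more to reach its cap of 18 ; 23 left.
Route 10 takes 18 more to reach its cap of 18 ; 5 left.
Only 5 left; Route 22 takes them to reach 7.
Total = 17×8 + 2×2 + 5×3 + 12×18 + 7×7 + 13×18 = 654.

654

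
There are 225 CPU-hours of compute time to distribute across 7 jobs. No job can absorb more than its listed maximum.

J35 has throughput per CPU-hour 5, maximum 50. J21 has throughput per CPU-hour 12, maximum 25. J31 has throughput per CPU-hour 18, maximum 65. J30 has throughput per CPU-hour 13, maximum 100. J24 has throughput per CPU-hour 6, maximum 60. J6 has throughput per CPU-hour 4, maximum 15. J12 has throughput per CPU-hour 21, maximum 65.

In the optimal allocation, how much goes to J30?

Rank by throughput per CPU-hour: J12 21 > J31 18 > J30 13 > J21 12 > J24 6 > J35 5 > J6 4.
J12: +65 to 65 (cap) → 160 left.
J31: +65 to 65 (cap) → 95 left.
Only 95 left; J30 takes them to reach 95.

95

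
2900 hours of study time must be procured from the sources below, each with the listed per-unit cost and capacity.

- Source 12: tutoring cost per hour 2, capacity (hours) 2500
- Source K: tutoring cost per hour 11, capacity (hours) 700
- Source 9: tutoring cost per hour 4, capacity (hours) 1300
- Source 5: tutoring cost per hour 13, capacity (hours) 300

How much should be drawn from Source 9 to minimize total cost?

400

Use sources in increasing cost order.
Source 12 (2): use full 2500 — 400 hours to go.
Source 9 (4): take the remaining 400 — done.
Source K, Source 5: unused.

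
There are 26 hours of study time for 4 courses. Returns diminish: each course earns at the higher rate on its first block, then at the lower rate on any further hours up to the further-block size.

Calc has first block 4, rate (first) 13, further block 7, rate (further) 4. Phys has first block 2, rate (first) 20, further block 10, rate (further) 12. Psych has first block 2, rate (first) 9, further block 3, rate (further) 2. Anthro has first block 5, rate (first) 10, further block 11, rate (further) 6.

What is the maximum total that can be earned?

298

Rank every tier by rate: Phys/T1 20 > Calc/T1 13 > Phys/T2 12 > Anthro/T1 10 > Psych/T1 9 > Anthro/T2 6 > Calc/T2 4 > Psych/T2 2.
Fill Phys T1 block (2 at 20) — 24 left.
Fill Calc T1 block (4 at 13) — 20 left.
Phys/T2 (12): +10 — 10 left.
Anthro/T1 (10): +5 — 5 left.
Psych/T1 (9): +2 — 3 left.
Anthro T2 at 6: only 3 left, fill 3.
Total = 20×2 + 13×4 + 12×10 + 10×5 + 9×2 + 6×3 = 298.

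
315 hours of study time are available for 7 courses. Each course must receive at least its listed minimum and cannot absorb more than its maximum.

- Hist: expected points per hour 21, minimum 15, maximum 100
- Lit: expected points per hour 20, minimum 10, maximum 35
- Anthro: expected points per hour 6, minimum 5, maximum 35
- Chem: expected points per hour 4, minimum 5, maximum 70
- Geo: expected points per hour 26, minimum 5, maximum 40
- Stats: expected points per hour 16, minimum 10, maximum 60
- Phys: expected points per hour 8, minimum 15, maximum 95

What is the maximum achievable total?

5410

Meeting every minimum uses 15+10+5+5+5+10+15 = 65 hours, leaving 250.
Rank by expected points per hour: Geo 26 > Hist 21 > Lit 20 > Stats 16 > Phys 8 > Anthro 6 > Chem 4.
Give Geo 35 more to hit its cap of 40 ; 215 left.
Hist takes 85 more to reach its cap of 100 ; 130 left.
Give Lit 25 more to hit its cap of 35 ; 105 left.
Stats: +50 to 60 (cap) ; 55 left.
Phys: +55 (room for 80) → 70. Pool exhausted.
Total = 21×100 + 20×35 + 6×5 + 4×5 + 26×40 + 16×60 + 8×70 = 5410.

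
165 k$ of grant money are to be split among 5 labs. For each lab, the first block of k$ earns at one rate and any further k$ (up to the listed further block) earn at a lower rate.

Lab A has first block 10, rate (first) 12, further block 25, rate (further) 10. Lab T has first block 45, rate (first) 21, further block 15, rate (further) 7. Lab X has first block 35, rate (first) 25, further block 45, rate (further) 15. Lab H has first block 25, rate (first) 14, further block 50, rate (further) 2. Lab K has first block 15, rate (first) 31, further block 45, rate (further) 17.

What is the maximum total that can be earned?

3425

Order all 10 blocks by rate: Lab K/T1 31 > Lab X/T1 25 > Lab T/T1 21 > Lab K/T2 17 > Lab X/T2 15 > Lab H/T1 14 > Lab A/T1 12 > Lab A/T2 10 > Lab T/T2 7 > Lab H/T2 2.
Lab K/T1 (31): +15 — 150 left.
Lab X T1 at 25: fill all 35 — 115 left.
Fill Lab T T1 block (45 at 21) — 70 left.
Lab K T2 at 17: fill all 45 — 25 left.
Lab X T2 at 15: only 25 left, fill 25.
Total = 31×15 + 25×35 + 21×45 + 17×45 + 15×25 = 3425.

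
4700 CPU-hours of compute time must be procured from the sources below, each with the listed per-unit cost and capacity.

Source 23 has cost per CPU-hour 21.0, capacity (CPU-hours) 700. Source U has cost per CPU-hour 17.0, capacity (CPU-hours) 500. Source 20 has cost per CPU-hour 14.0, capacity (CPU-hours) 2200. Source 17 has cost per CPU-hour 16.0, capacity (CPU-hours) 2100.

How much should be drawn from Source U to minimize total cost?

Use sources in increasing cost order.
Take 2200 from Source 20 at 14.0 ; need 2500 more.
Take 2100 from Source 17 at 16.0 ; need 400 more.
Take 400 from Source U at 17.0 to finish.
Source 23: unused.

400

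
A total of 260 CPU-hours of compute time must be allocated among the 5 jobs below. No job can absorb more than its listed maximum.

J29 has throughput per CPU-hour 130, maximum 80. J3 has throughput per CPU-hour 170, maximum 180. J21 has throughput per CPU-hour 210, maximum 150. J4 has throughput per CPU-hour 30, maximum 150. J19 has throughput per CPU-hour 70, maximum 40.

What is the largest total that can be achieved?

Order the jobs by throughput per CPU-hour: J21 210 > J3 170 > J29 130 > J19 70 > J4 30.
J21: +150 to 150 (cap) — 110 left.
Only 110 left; J3 takes them to reach 110.
Total = 170×110 + 210×150 = 50200.

50200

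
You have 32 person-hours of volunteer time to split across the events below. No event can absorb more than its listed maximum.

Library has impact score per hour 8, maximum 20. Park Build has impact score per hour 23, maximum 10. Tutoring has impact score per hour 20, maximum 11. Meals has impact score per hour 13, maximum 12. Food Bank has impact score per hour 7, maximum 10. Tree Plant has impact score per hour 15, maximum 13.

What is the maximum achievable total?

615

Order the events by impact score per hour: Park Build 23 > Tutoring 20 > Tree Plant 15 > Meals 13 > Library 8 > Food Bank 7.
Park Build takes 10 to reach its cap of 10 ; 22 left.
Tutoring takes 11 to reach its cap of 11 ; 11 left.
Tree Plant: +11 (room for 13) → 11. Pool exhausted.
Total = 23×10 + 20×11 + 15×11 = 615.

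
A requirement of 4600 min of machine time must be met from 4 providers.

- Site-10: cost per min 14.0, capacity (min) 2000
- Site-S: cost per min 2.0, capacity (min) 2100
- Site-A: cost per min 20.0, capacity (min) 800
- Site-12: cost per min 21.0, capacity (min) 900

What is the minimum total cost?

Use providers in increasing cost order.
Site-S at 2.0: take all 2100 min → 2500 still needed.
Take 2000 from Site-10 at 14.0 → need 500 more.
Take 500 from Site-A at 20.0 to finish.
Site-12: unused.
Cost = 2100×2.0 + 2000×14.0 + 500×20.0 = 42200.

42200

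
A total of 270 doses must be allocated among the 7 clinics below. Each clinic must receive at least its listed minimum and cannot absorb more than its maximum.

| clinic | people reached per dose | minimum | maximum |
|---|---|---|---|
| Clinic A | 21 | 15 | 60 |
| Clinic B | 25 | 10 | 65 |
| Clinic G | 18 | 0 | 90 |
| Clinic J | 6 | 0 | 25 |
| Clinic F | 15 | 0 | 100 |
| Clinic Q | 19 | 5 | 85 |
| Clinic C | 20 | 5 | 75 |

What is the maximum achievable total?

5715

Meeting every minimum uses 15+10+0+0+0+5+5 = 35 doses, leaving 235.
Rank by people reached per dose: Clinic B 25 > Clinic A 21 > Clinic C 20 > Clinic Q 19 > Clinic G 18 > Clinic F 15 > Clinic J 6.
Clinic B: +55 to 65 (cap) ; 180 left.
Give Clinic A 45 more to hit its cap of 60 ; 135 left.
Give Clinic C 70 more to hit its cap of 75 ; 65 left.
Clinic Q: +65 (room for 80) → 70. Pool exhausted.
Total = 21×60 + 25×65 + 19×70 + 20×75 = 5715.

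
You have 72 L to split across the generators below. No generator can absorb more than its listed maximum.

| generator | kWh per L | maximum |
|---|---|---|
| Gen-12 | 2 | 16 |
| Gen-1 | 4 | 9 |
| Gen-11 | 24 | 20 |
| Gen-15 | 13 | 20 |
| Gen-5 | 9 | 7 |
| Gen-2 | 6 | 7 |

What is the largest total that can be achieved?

899

Order the generators by kWh per L: Gen-11 24 > Gen-15 13 > Gen-5 9 > Gen-2 6 > Gen-1 4 > Gen-12 2.
Gen-11: +20 to 20 (cap) → 52 left.
Gen-15 takes 20 to reach its cap of 20 → 32 left.
Gen-5 takes 7 to reach its cap of 7 → 25 left.
Gen-2: +7 to 7 (cap) → 18 left.
Give Gen-1 9 to hit its cap of 9 → 9 left.
Gen-12 has room for 16 but only 9 remain, so it gets 9.
Total = 2×9 + 4×9 + 24×20 + 13×20 + 9×7 + 6×7 = 899.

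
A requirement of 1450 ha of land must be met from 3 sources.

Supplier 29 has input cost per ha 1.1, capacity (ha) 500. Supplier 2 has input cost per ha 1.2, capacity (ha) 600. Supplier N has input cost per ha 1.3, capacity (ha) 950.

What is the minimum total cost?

1725

Cheapest first:
Supplier 29 at 1.1: take all 500 ha ; 950 still needed.
Supplier 2 (1.2): use full 600 ; 350 ha to go.
Take 350 from Supplier N at 1.3 to finish.
Cost = 500×1.1 + 600×1.2 + 350×1.3 = 1725.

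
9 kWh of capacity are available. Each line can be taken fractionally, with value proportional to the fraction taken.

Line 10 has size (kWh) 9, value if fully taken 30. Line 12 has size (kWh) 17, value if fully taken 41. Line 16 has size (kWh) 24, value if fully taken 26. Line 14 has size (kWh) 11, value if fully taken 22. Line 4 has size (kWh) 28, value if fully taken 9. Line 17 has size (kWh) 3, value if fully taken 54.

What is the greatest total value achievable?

Rank by value-to-size ratio: Line 17 54/3≈18, Line 10 30/9≈3.33, Line 12 41/17≈2.41, Line 14 22/11≈2, Line 16 26/24≈1.08, Line 4 9/28≈0.321.
Take all of Line 17 (3 kWh, value 54) — 6 kWh left.
Fill the last 6 kWh with part of Line 10: 6/9 of it earns 20.
Total value = 74.

74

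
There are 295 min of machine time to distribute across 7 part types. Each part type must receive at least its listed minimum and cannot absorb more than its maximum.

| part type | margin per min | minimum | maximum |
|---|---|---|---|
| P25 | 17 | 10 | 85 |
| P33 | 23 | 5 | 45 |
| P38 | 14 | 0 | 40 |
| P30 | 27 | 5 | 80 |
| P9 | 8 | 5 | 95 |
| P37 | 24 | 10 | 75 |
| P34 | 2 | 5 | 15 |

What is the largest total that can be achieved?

Meeting every minimum uses 10+5+0+5+5+10+5 = 40 min, leaving 255.
Rank by margin per min: P30 27 > P37 24 > P33 23 > P25 17 > P38 14 > P9 8 > P34 2.
P30: +75 to 80 (cap) ; 180 left.
P37: +65 to 75 (cap) ; 115 left.
Give P33 40 more to hit its cap of 45 ; 75 left.
P25: +75 to 85 (cap) ; 0 left.
Total = 17×85 + 23×45 + 27×80 + 8×5 + 24×75 + 2×5 = 6490.

6490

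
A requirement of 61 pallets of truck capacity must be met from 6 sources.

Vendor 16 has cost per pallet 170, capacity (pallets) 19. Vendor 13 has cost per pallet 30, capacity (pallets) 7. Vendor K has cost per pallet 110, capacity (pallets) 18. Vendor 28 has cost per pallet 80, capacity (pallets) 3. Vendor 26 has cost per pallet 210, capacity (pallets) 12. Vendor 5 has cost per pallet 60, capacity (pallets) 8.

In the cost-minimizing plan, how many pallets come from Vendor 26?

6

Fill from the cheapest source first.
Vendor 13 (30): use full 7 — 54 pallets to go.
Take 8 from Vendor 5 at 60 — need 46 more.
Vendor 28 (80): use full 3 — 43 pallets to go.
Take 18 from Vendor K at 110 — need 25 more.
Vendor 16 at 170: take all 19 pallets — 6 still needed.
Vendor 26 at 210: take 6 of its 12 — requirement met.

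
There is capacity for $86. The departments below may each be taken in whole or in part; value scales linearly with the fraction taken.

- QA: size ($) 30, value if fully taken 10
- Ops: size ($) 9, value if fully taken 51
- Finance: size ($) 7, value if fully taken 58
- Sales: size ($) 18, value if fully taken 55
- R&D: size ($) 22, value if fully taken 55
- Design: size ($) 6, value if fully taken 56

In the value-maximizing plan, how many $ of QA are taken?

Sort by value density: Design 56/6≈9.33, Finance 58/7≈8.29, Ops 51/9≈5.67, Sales 55/18≈3.06, R&D 55/22≈2.5, QA 10/30≈0.333.
Design: take in full, 6 $ for value 56 — 80 left.
Take all of Finance (7 $, value 58) — 73 $ left.
All 9 $ of Ops fit (value 51) — 64 remain.
All 18 $ of Sales fit (value 55) — 46 remain.
Take all of R&D (22 $, value 55) — 24 $ left.
Only 24 $ remain; take 24/30 of QA for value 10×24/30 = 8.

24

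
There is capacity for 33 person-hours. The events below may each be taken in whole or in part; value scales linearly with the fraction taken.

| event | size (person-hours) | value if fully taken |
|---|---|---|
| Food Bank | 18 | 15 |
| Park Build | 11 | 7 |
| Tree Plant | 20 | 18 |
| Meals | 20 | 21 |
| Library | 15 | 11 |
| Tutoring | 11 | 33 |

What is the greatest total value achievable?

55.8

Sort by value density: Tutoring 33/11≈3, Meals 21/20≈1.05, Tree Plant 18/20≈0.9, Food Bank 15/18≈0.833, Library 11/15≈0.733, Park Build 7/11≈0.636.
Tutoring: take in full, 11 person-hours for value 33 ; 22 left.
Meals: take in full, 20 person-hours for value 21 ; 2 left.
2 person-hours left: a 2/20 share of Tree Plant gives 18×2/20 = 1.8.
Total value = 55.8.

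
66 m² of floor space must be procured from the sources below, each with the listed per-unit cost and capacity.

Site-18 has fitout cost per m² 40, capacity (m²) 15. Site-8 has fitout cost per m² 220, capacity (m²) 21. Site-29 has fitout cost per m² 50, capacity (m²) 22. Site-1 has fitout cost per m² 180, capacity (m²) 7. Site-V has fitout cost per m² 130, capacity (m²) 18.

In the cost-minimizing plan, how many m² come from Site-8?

Fill from the cheapest source first.
Site-18 (40): use full 15 ; 51 m² to go.
Take 22 from Site-29 at 50 ; need 29 more.
Take 18 from Site-V at 130 ; need 11 more.
Take 7 from Site-1 at 180 ; need 4 more.
Site-8 at 220: take 4 of its 21 ; requirement met.

4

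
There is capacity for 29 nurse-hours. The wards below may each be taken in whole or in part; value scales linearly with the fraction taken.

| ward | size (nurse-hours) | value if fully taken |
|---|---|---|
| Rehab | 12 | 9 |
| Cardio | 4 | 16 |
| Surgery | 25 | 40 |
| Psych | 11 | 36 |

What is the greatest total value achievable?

74.4

Rank by value-to-size ratio: Cardio 16/4≈4, Psych 36/11≈3.27, Surgery 40/25≈1.6, Rehab 9/12≈0.75.
All 4 nurse-hours of Cardio fit (value 16) ; 25 remain.
Psych: take in full, 11 nurse-hours for value 36 ; 14 left.
14 nurse-hours left: a 14/25 share of Surgery gives 40×14/25 = 22.4.
Total value = 74.4.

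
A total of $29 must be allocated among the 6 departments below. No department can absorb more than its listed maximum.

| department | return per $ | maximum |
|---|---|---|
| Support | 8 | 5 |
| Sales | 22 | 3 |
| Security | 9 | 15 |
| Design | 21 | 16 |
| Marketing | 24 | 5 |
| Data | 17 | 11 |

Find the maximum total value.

Rank by return per $: Marketing 24 > Sales 22 > Design 21 > Data 17 > Security 9 > Support 8.
Give Marketing 5 to hit its cap of 5 → 24 left.
Sales: +3 to 3 (cap) → 21 left.
Design: +16 to 16 (cap) → 5 left.
Only 5 left; Data takes them to reach 5.
Total = 22×3 + 21×16 + 24×5 + 17×5 = 607.

607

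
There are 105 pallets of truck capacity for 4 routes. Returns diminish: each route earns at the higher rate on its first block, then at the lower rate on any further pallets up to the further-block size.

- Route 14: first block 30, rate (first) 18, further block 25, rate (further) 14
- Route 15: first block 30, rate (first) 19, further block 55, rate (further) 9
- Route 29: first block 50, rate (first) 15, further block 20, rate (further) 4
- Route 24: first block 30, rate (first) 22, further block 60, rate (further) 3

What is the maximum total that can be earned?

Order all 8 blocks by rate: Route 24/T1 22 > Route 15/T1 19 > Route 14/T1 18 > Route 29/T1 15 > Route 14/T2 14 > Route 15/T2 9 > Route 29/T2 4 > Route 24/T2 3.
Route 24 T1 at 22: fill all 30 ; 75 left.
Route 15 T1 at 19: fill all 30 ; 45 left.
Fill Route 14 T1 block (30 at 18) ; 15 left.
Route 29/T1: +15 of 50 at 15; pool empty.
Total = 22×30 + 19×30 + 18×30 + 15×15 = 1995.

1995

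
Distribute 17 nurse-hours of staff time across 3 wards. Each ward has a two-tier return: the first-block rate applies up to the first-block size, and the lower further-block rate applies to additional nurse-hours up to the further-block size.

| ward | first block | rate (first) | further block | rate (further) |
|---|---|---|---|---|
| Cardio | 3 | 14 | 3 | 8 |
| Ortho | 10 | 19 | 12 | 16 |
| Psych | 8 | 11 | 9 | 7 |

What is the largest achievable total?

302

Order all 6 blocks by rate: Ortho/T1 19 > Ortho/T2 16 > Cardio/T1 14 > Psych/T1 11 > Cardio/T2 8 > Psych/T2 7.
Ortho T1 at 19: fill all 10 ; 7 left.
Ortho/T2: +7 of 12 at 16; pool empty.
Total = 19×10 + 16×7 = 302.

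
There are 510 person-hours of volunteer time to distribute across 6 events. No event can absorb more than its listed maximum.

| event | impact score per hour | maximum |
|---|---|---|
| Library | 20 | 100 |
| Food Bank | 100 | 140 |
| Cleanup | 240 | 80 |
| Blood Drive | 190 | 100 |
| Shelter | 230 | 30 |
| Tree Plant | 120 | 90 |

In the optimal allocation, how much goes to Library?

70

Order the events by impact score per hour: Cleanup 240 > Shelter 230 > Blood Drive 190 > Tree Plant 120 > Food Bank 100 > Library 20.
Give Cleanup 80 to hit its cap of 80 ; 430 left.
Give Shelter 30 to hit its cap of 30 ; 400 left.
Blood Drive takes 100 to reach its cap of 100 ; 300 left.
Tree Plant takes 90 to reach its cap of 90 ; 210 left.
Food Bank: +140 to 140 (cap) ; 70 left.
Library: +70 (room for 100) → 70. Pool exhausted.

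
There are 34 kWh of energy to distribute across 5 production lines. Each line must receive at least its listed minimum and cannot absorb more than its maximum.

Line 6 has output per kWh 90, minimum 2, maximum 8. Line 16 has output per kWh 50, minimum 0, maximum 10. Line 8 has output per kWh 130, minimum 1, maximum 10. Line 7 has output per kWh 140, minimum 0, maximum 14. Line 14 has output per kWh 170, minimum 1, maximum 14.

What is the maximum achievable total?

5040

Meeting every minimum uses 2+0+1+0+1 = 4 kWh, leaving 30.
Rank by output per kWh: Line 14 170 > Line 7 140 > Line 8 130 > Line 6 90 > Line 16 50.
Give Line 14 13 more to hit its cap of 14 ; 17 left.
Give Line 7 14 more to hit its cap of 14 ; 3 left.
Line 8: +3 (room for 9) → 4. Pool exhausted.
Total = 90×2 + 130×4 + 140×14 + 170×14 = 5040.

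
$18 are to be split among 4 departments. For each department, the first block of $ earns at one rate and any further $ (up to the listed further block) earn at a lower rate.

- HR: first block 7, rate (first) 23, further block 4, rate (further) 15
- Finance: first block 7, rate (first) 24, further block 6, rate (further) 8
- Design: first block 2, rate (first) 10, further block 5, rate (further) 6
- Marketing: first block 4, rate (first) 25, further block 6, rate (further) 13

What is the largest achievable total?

429

Treat each block as its own option and order by rate: Marketing/tier1 25 > Finance/tier1 24 > HR/tier1 23 > HR/tier2 15 > Marketing/tier2 13 > Design/tier1 10 > Finance/tier2 8 > Design/tier2 6.
Marketing/tier1 (25): +4 — 14 left.
Finance/tier1 (24): +7 — 7 left.
Fill HR tier1 block (7 at 23) — 0 left.
Total = 25×4 + 24×7 + 23×7 = 429.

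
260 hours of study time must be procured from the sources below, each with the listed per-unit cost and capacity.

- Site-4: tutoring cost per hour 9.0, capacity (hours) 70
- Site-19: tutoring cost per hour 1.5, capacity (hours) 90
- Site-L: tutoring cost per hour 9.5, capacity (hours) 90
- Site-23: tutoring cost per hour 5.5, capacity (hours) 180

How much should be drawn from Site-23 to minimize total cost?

Use sources in increasing cost order.
Site-19 (1.5): use full 90 — 170 hours to go.
Take 170 from Site-23 at 5.5 to finish.
Site-4, Site-L: unused.

170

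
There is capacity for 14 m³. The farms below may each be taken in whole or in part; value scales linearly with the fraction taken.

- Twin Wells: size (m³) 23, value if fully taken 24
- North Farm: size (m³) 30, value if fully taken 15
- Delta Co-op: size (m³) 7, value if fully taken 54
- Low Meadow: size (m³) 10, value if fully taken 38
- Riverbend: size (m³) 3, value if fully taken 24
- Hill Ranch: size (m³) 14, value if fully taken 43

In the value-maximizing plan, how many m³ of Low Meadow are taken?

4

Sort by value density: Riverbend 24/3≈8, Delta Co-op 54/7≈7.71, Low Meadow 38/10≈3.8, Hill Ranch 43/14≈3.07, Twin Wells 24/23≈1.04, North Farm 15/30≈0.5.
Riverbend: take in full, 3 m³ for value 24 ; 11 left.
Delta Co-op: take in full, 7 m³ for value 54 ; 4 left.
Fill the last 4 m³ with part of Low Meadow: 4/10 of it earns 15.2.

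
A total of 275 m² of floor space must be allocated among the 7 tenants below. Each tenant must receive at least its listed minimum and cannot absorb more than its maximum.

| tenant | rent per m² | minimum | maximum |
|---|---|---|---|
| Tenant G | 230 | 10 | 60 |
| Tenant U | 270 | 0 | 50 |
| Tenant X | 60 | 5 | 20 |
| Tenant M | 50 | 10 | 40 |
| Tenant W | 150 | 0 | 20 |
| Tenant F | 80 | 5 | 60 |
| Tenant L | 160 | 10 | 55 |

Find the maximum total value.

45600

Meeting every minimum uses 10+0+5+10+0+5+10 = 40 m², leaving 235.
Highest rent per m² first: Tenant U 270 > Tenant G 230 > Tenant L 160 > Tenant W 150 > Tenant F 80 > Tenant X 60 > Tenant M 50.
Tenant U: +50 to 50 (cap) → 185 left.
Tenant G takes 50 more to reach its cap of 60 → 135 left.
Tenant L takes 45 more to reach its cap of 55 → 90 left.
Tenant W takes 20 more to reach its cap of 20 → 70 left.
Tenant F: +55 to 60 (cap) → 15 left.
Tenant X takes 15 more to reach its cap of 20 → 0 left.
Total = 230×60 + 270×50 + 60×20 + 50×10 + 150×20 + 80×60 + 160×55 = 45600.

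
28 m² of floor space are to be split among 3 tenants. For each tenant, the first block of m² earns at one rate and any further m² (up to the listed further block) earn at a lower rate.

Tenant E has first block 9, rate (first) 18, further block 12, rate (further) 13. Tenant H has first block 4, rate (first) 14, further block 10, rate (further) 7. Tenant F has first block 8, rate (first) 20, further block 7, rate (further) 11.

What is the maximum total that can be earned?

469

Order all 6 blocks by rate: Tenant F/tier1 20 > Tenant E/tier1 18 > Tenant H/tier1 14 > Tenant E/tier2 13 > Tenant F/tier2 11 > Tenant H/tier2 7.
Tenant F/tier1 (20): +8 — 20 left.
Tenant E/tier1 (18): +9 — 11 left.
Fill Tenant H tier1 block (4 at 14) — 7 left.
7 remain; put them into Tenant E tier2 at 13.
Total = 20×8 + 18×9 + 14×4 + 13×7 = 469.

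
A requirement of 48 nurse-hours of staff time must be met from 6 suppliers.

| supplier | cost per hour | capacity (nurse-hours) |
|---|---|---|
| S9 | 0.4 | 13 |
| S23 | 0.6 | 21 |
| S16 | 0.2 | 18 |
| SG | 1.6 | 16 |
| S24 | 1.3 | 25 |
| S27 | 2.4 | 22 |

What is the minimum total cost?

19

Fill from the cheapest supplier first.
Take 18 from S16 at 0.2 — need 30 more.
Take 13 from S9 at 0.4 — need 17 more.
S23 at 0.6: take 17 of its 21 — requirement met.
S24, SG, S27: unused.
Cost = 18×0.2 + 13×0.4 + 17×0.6 = 19.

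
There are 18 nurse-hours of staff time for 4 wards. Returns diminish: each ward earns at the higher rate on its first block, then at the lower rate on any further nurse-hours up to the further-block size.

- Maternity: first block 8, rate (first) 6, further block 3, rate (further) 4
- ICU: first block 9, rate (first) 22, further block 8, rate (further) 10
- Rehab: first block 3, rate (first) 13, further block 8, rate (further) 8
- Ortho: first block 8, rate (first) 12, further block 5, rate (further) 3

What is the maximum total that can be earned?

Order all 8 blocks by rate: ICU/tier1 22 > Rehab/tier1 13 > Ortho/tier1 12 > ICU/tier2 10 > Rehab/tier2 8 > Maternity/tier1 6 > Maternity/tier2 4 > Ortho/tier2 3.
ICU tier1 at 22: fill all 9 ; 9 left.
Rehab/tier1 (13): +3 ; 6 left.
Ortho tier1 at 12: only 6 left, fill 6.
Total = 22×9 + 13×3 + 12×6 = 309.

309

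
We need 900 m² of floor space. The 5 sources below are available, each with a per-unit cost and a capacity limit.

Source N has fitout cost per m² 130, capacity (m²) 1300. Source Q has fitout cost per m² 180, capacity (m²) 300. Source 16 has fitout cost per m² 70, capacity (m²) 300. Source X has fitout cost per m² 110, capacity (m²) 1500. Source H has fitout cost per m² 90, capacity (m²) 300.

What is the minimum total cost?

Fill from the cheapest source first.
Take 300 from Source 16 at 70 → need 600 more.
Take 300 from Source H at 90 → need 300 more.
Source X at 110: take 300 of its 1500 → requirement met.
Source N, Source Q: unused.
Cost = 300×70 + 300×90 + 300×110 = 81000.

81000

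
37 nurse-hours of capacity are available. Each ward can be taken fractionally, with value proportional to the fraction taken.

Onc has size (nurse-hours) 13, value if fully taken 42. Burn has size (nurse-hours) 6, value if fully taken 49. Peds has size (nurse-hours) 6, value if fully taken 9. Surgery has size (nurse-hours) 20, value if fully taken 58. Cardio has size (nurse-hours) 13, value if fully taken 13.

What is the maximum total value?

Rank by value-to-size ratio: Burn 49/6≈8.17, Onc 42/13≈3.23, Surgery 58/20≈2.9, Peds 9/6≈1.5, Cardio 13/13≈1.
Take all of Burn (6 nurse-hours, value 49) — 31 nurse-hours left.
All 13 nurse-hours of Onc fit (value 42) — 18 remain.
Only 18 nurse-hours remain; take 18/20 of Surgery for value 58×18/20 = 52.2.
Total value = 143.2.

143.2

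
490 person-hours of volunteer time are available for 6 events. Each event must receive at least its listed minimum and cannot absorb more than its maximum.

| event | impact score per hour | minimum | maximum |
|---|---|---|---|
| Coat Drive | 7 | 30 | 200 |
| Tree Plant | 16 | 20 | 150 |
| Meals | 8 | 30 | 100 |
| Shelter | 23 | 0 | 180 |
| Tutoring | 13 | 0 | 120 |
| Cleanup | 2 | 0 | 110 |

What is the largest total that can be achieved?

Meeting every minimum uses 30+20+30+0+0+0 = 80 person-hours, leaving 410.
Rank by impact score per hour: Shelter 23 > Tree Plant 16 > Tutoring 13 > Meals 8 > Coat Drive 7 > Cleanup 2.
Give Shelter 180 more to hit its cap of 180 ; 230 left.
Tree Plant takes 130 more to reach its cap of 150 ; 100 left.
Only 100 left; Tutoring takes them to reach 100.
Total = 7×30 + 16×150 + 8×30 + 23×180 + 13×100 = 8290.

8290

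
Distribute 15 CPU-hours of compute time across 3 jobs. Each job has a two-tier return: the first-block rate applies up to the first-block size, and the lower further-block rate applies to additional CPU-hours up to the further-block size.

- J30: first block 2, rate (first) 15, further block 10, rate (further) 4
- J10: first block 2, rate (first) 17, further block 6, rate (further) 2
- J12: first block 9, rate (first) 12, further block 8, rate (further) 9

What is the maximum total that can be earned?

190

Order all 6 blocks by rate: J10/T1 17 > J30/T1 15 > J12/T1 12 > J12/T2 9 > J30/T2 4 > J10/T2 2.
J10/T1 (17): +2 — 13 left.
J30 T1 at 15: fill all 2 — 11 left.
Fill J12 T1 block (9 at 12) — 2 left.
J12 T2 at 9: only 2 left, fill 2.
Total = 17×2 + 15×2 + 12×9 + 9×2 = 190.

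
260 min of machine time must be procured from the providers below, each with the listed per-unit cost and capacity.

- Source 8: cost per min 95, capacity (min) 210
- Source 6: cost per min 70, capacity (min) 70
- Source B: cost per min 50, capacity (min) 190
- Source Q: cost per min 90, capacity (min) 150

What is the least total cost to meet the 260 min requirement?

Fill from the cheapest provider first.
Source B (50): use full 190 → 70 min to go.
Source 6 (70): use full 70 → 0 min to go.
Source Q, Source 8: unused.
Cost = 190×50 + 70×70 = 14400.

14400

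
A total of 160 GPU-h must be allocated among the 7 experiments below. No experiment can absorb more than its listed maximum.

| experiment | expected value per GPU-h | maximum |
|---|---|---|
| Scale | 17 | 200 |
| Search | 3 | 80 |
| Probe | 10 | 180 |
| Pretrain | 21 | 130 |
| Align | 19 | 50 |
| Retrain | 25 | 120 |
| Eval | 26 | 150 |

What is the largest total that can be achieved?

4150

Rank by expected value per GPU-h: Eval 26 > Retrain 25 > Pretrain 21 > Align 19 > Scale 17 > Probe 10 > Search 3.
Give Eval 150 to hit its cap of 150 → 10 left.
Only 10 left; Retrain takes them to reach 10.
Total = 25×10 + 26×150 = 4150.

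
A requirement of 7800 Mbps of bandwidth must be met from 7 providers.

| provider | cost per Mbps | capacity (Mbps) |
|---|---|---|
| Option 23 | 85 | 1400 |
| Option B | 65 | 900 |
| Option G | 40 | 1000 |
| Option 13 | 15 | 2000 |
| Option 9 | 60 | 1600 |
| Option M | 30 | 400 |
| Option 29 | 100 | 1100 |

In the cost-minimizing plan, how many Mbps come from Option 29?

500

Cheapest first:
Take 2000 from Option 13 at 15 — need 5800 more.
Option M (30): use full 400 — 5400 Mbps to go.
Take 1000 from Option G at 40 — need 4400 more.
Take 1600 from Option 9 at 60 — need 2800 more.
Option B (65): use full 900 — 1900 Mbps to go.
Take 1400 from Option 23 at 85 — need 500 more.
Option 29 at 100: take 500 of its 1100 — requirement met.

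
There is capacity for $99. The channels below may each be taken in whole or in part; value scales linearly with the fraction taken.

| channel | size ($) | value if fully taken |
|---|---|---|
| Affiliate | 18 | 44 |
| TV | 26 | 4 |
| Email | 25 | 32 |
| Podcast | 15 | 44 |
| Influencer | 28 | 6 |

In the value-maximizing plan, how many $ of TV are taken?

13

Rank by value-to-size ratio: Podcast 44/15≈2.93, Affiliate 44/18≈2.44, Email 32/25≈1.28, Influencer 6/28≈0.214, TV 4/26≈0.154.
All 15 $ of Podcast fit (value 44) — 84 remain.
Affiliate: take in full, 18 $ for value 44 — 66 left.
Take all of Email (25 $, value 32) — 41 $ left.
Take all of Influencer (28 $, value 6) — 13 $ left.
Only 13 $ remain; take 13/26 of TV for value 4×13/26 = 2.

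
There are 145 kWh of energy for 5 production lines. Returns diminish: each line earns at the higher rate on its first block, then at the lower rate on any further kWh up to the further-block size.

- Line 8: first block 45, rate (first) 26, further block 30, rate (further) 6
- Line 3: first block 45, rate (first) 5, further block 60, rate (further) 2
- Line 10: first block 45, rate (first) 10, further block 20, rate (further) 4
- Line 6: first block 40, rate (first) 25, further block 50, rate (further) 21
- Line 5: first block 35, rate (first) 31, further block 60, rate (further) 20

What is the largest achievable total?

3780

Order all 10 blocks by rate: Line 5/first 31 > Line 8/first 26 > Line 6/first 25 > Line 6/second 21 > Line 5/second 20 > Line 10/first 10 > Line 8/second 6 > Line 3/first 5 > Line 10/second 4 > Line 3/second 2.
Fill Line 5 first block (35 at 31) ; 110 left.
Line 8 first at 26: fill all 45 ; 65 left.
Fill Line 6 first block (40 at 25) ; 25 left.
Line 6 second at 21: only 25 left, fill 25.
Total = 31×35 + 26×45 + 25×40 + 21×25 = 3780.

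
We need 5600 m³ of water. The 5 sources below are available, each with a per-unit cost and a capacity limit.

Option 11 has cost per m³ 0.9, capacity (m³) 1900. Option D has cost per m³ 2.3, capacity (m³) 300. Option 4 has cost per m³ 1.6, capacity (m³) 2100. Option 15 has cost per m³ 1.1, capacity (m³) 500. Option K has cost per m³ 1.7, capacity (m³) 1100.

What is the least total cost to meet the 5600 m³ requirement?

7490

Use sources in increasing cost order.
Take 1900 from Option 11 at 0.9 — need 3700 more.
Option 15 (1.1): use full 500 — 3200 m³ to go.
Option 4 at 1.6: take all 2100 m³ — 1100 still needed.
Option K (1.7): use full 1100 — 0 m³ to go.
Option D: unused.
Cost = 1900×0.9 + 500×1.1 + 2100×1.6 + 1100×1.7 = 7490.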